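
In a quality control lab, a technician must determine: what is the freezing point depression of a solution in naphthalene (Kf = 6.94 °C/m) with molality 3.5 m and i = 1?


ΔTf = Kf × m × i
= 6.94 × 3.5 × 1
= 24.29 °C

24.29 °C


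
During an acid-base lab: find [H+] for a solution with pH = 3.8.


[H+] = 10^(-pH) = 10^(-3.8)
= 1.58×10^-4 M

1.58×10^-4 M


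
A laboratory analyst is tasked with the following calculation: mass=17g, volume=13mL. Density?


ρ = mass/volume
= 17/13
= 1.308 g/mL

1.308 g/mL


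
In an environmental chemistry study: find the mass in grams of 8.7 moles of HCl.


M(HCl) = 36.46 g/mol
mass = n × M = 8.7 × 36.46 = 317.20 g

317.20 g


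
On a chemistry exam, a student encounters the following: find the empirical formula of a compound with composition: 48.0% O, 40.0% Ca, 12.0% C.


Assume 100 g sample. Moles of each element:
  O: 48.0/16.0 = 3.0 mol
  Ca: 40.0/40.08 = 0.998 mol
  C: 12.0/12.01 = 0.999 mol
Divide by smallest (0.998):
  O: 3.0/0.998 = 3.01
  Ca: 0.998/0.998 = 1.0
  C: 0.999/0.998 = 1.0
Empirical formula: CaCO3

CaCO3


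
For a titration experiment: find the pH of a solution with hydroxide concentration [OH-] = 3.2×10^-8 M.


pOH = -log10([OH-]) = -log10(3.2×10^-8)
= 8 - log10(3.2) = 7.49
pH = 14 - pOH = 14 - 7.49 = 6.51

6.51


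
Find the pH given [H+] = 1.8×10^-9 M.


pH = -log10([H+]) = -log10(1.8×10^-9)
= 9 - log10(1.8)
= 9 - 0.26
= 8.74

8.74


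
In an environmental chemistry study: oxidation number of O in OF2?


F is always -1; 2(-1) + x = 0, so O = +2
Oxidation number: +2

+2


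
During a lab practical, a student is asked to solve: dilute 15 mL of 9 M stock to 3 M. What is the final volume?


C1V1 = C2V2
9 × 15 = 3 × V2
V2 = 135/3 = 45.0 mL

45.0 mL


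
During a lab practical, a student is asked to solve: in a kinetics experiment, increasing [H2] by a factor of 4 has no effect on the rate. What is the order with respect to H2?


rate ∝ [H2]^n
rate ∝ [H2]^0
Order in H2: 0

0


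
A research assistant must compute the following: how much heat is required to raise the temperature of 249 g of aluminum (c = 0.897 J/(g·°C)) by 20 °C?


q = mcΔT = 249 × 0.897 × 20
= 4467.06 J

4467.06 J


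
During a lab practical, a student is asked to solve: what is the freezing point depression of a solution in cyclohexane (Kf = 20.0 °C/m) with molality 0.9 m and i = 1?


ΔTf = Kf × m × i
= 20.0 × 0.9 × 1
= 18.0 °C

18.0 °C


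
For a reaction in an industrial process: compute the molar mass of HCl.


M(HCl) = 1×1.008 + 1×35.45
= 1.01 + 35.45
= 36.46 g/mol

36.46 g/mol


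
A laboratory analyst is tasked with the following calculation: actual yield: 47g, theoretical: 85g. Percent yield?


% yield = actual/theoretical × 100
= 47/85 × 100
= 55.29%

55.29%


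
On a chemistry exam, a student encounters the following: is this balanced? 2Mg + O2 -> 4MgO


Equation: 2Mg + O2 -> 4MgO
Check atoms: Mg: 2≠4, O: 2≠4
Not balanced

No, not balanced


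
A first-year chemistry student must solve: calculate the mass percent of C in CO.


M(CO) = 1×12.01 + 1×16.0 = 28.01 g/mol
Mass of C = 1 × 12.01 = 12.01 g/mol
% C = 12.01/28.01 × 100 = 42.88%

42.88%


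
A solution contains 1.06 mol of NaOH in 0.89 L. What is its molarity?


M = n/V = 1.06/0.89 = 1.191 mol/L

1.191 M


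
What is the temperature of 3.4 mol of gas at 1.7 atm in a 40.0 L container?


PV = nRT  (R = 0.08206 L·atm/(mol·K))
T = PV/(nR) = 1.7×40.0/(3.4×0.08206)
= 68.00/0.279004
= 243.72 K

243.72 K


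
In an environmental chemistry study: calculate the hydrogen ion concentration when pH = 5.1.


[H+] = 10^(-pH) = 10^(-5.1)
= 7.94×10^-6 M

7.94×10^-6 M


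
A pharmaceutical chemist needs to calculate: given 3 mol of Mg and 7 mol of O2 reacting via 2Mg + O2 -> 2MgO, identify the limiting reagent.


Mole ratio available / coefficient:
  Mg: 3/2 = 1.500
  O2: 7/1 = 7.000
Smaller ratio is limiting.

Mg


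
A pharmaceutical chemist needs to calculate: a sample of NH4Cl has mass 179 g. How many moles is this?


M(NH4Cl) = 53.49 g/mol
n = mass/M = 179/53.49 = 3.3464 mol

3.3464 mol


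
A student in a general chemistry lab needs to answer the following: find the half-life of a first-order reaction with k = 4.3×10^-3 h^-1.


t½ = ln2/k = 0.693147/(4.3×10^-3 h^-1)
= 161.2 h

161.2 h


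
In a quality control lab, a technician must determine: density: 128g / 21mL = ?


ρ = mass/volume
= 128/21
= 6.095 g/mL

6.095 g/mL


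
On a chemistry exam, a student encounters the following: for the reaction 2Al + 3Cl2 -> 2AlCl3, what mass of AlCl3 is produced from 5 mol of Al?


Mole ratio AlCl3:Al = 2:2
n(AlCl3) = 5 × 2/2 = 5.000 mol
mass = 5.000 × 133.33 = 666.65 g

666.65 g


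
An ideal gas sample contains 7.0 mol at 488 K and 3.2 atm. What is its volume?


PV = nRT  (R = 0.08206 L·atm/(mol·K))
V = nRT/P = 7.0×0.08206×488/3.2
= 87.599 L

87.599 L


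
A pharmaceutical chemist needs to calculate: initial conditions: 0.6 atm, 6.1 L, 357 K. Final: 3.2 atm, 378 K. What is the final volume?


P1V1/T1 = P2V2/T2
V2 = P1V1T2/(T1P2)
= 0.6×6.1×378/(357×3.2)
= 1.211 L

1.211 L


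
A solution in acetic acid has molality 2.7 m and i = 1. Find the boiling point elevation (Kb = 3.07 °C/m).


ΔTb = Kb × m × i
= 3.07 × 2.7 × 1
= 8.289 °C

8.289 °C


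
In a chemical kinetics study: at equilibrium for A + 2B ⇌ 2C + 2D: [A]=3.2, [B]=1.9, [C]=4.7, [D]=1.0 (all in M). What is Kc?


Kc = [C]^2[D]^2/([A][B]^2)
= (4.7^2 × 1.0^2)/(3.2^1 × 1.9^2)
= 22.09/11.552
= 1.912

1.912


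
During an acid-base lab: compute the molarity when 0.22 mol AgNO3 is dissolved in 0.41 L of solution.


M = n/V = 0.22/0.41 = 0.537 mol/L

0.537 M


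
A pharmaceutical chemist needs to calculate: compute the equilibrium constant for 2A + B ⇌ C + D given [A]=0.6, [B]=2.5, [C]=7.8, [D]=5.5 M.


Kc = [C][D]/([A]^2[B])
= (7.8^1 × 5.5^1)/(0.6^2 × 2.5^1)
= 42.9/0.9
= 47.67

47.67


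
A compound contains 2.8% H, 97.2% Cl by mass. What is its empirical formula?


Assume 100 g sample. Moles of each element:
  H: 2.8/1.008 = 2.778 mol
  Cl: 97.2/35.45 = 2.742 mol
Divide by smallest (2.742):
  H: 2.778/2.742 = 1.01
  Cl: 2.742/2.742 = 1.0
Empirical formula: HCl

HCl


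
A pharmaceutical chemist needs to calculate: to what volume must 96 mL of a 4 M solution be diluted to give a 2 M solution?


C1V1 = C2V2
4 × 96 = 2 × V2
V2 = 384/2 = 192.0 mL

192.0 mL


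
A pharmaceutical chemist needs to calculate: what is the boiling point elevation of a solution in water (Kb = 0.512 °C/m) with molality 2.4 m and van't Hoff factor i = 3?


ΔTb = Kb × m × i
= 0.512 × 2.4 × 3
= 3.6864 °C

3.6864 °C


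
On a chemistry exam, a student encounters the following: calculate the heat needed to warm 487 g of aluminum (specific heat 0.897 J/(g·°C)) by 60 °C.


q = mcΔT = 487 × 0.897 × 60
= 26210.34 J

26210.34 J


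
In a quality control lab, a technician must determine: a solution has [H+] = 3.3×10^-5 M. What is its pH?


pH = -log10([H+]) = -log10(3.3×10^-5)
= 5 - log10(3.3)
= 5 - 0.52
= 4.48

4.48


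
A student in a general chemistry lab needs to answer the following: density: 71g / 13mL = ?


ρ = mass/volume
= 71/13
= 5.462 g/mL

5.462 g/mL


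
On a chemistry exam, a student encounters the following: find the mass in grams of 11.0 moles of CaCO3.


M(CaCO3) = 100.09 g/mol
mass = n × M = 11.0 × 100.09 = 1100.99 g

1100.99 g


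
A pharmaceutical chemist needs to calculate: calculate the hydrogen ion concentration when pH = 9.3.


[H+] = 10^(-pH) = 10^(-9.3)
= 5.01×10^-10 M

5.01×10^-10 M


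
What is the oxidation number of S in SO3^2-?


x + 3(-2) = -2, so x = +4
Oxidation number: +4

+4


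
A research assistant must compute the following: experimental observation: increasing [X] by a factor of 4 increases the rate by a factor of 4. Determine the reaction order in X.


rate ∝ [X]^n
4^n = 4 → n = 1
Order in X: 1

1


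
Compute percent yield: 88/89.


% yield = actual/theoretical × 100
= 88/89 × 100
= 98.88%

98.88%


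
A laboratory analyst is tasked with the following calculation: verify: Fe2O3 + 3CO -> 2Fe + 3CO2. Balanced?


Equation: Fe2O3 + 3CO -> 2Fe + 3CO2
Check atoms: C: 3=3, Fe: 2=2, O: 6=6
Balanced

Yes, balanced


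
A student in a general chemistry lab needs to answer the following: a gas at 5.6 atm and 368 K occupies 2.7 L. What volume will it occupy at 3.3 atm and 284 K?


P1V1/T1 = P2V2/T2
V2 = P1V1T2/(T1P2)
= 5.6×2.7×284/(368×3.3)
= 3.536 L

3.536 L


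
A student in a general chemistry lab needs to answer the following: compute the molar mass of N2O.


M(N2O) = 2×14.01 + 1×16.0
= 28.02 + 16.0
= 44.02 g/mol

44.02 g/mol


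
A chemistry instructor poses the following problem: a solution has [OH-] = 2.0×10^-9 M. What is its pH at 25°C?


pOH = -log10([OH-]) = -log10(2.0×10^-9)
= 9 - log10(2.0) = 8.7
pH = 14 - pOH = 14 - 8.7 = 5.3

5.3


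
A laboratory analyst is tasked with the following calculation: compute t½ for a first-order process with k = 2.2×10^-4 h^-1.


t½ = ln2/k = 0.693147/(2.2×10^-4 h^-1)
= 3151 h

3151 h


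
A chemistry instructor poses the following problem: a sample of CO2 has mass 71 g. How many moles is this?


M(CO2) = 44.01 g/mol
n = mass/M = 71/44.01 = 1.6133 mol

1.6133 mol


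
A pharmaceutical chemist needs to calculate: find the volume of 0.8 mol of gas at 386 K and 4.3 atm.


PV = nRT  (R = 0.08206 L·atm/(mol·K))
V = nRT/P = 0.8×0.08206×386/4.3
= 5.893 L

5.893 L


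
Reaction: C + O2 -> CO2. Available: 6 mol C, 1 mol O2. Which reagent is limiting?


Mole ratio available / coefficient:
  C: 6/1 = 6.000
  O2: 1/1 = 1.000
Smaller ratio is limiting.

O2


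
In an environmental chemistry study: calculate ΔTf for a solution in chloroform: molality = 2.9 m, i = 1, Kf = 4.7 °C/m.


ΔTf = Kf × m × i
= 4.7 × 2.9 × 1
= 13.63 °C

13.63 °C


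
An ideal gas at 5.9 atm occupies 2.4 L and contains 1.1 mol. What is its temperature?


PV = nRT  (R = 0.08206 L·atm/(mol·K))
T = PV/(nR) = 5.9×2.4/(1.1×0.08206)
= 14.16/0.090266
= 156.87 K

156.87 K


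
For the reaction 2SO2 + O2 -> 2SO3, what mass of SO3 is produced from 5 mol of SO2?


Mole ratio SO3:SO2 = 2:2
n(SO3) = 5 × 2/2 = 5.000 mol
mass = 5.000 × 80.07 = 400.35 g

400.35 g


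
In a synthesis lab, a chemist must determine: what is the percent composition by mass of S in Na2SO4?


M(Na2SO4) = 2×22.99 + 1×32.07 + 4×16.0 = 142.05 g/mol
Mass of S = 1 × 32.07 = 32.07 g/mol
% S = 32.07/142.05 × 100 = 22.58%

22.58%


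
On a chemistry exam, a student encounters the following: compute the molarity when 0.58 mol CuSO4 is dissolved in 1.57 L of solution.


M = n/V = 0.58/1.57 = 0.369 mol/L

0.369 M


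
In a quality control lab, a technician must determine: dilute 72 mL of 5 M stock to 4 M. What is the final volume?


C1V1 = C2V2
5 × 72 = 4 × V2
V2 = 360/4 = 90.0 mL

90.0 mL


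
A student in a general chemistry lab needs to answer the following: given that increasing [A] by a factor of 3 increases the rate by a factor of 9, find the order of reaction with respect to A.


rate ∝ [A]^n
3^n = 9 → n = 2
Order in A: 2

2


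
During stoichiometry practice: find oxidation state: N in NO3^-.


x + 3(-2) = -1, so x = +5
Oxidation number: +5

+5


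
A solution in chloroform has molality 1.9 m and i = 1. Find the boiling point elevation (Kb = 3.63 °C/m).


ΔTb = Kb × m × i
= 3.63 × 1.9 × 1
= 6.897 °C

6.897 °C


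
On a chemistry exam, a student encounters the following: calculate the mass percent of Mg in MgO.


M(MgO) = 1×24.31 + 1×16.0 = 40.31 g/mol
Mass of Mg = 1 × 24.31 = 24.31 g/mol
% Mg = 24.31/40.31 × 100 = 60.31%

60.31%


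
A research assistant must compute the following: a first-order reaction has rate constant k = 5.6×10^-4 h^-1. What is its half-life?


t½ = ln2/k = 0.693147/(5.6×10^-4 h^-1)
= 1238 h

1238 h


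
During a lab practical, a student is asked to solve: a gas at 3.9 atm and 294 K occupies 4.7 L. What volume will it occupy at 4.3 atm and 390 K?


P1V1/T1 = P2V2/T2
V2 = P1V1T2/(T1P2)
= 3.9×4.7×390/(294×4.3)
= 5.655 L

5.655 L


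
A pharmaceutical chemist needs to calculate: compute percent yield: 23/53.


% yield = actual/theoretical × 100
= 23/53 × 100
= 43.4%

43.4%


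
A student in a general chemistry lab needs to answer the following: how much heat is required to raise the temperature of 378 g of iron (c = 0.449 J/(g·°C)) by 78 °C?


q = mcΔT = 378 × 0.449 × 78
= 13238.32 J

13238.32 J


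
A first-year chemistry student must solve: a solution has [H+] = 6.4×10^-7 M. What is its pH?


pH = -log10([H+]) = -log10(6.4×10^-7)
= 7 - log10(6.4)
= 7 - 0.81
= 6.19

6.19


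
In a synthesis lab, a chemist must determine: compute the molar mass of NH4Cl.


M(NH4Cl) = 1×14.01 + 4×1.008 + 1×35.45
= 14.01 + 4.03 + 35.45
= 53.49 g/mol

53.49 g/mol


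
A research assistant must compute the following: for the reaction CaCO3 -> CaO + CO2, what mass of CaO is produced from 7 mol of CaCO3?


Mole ratio CaO:CaCO3 = 1:1
n(CaO) = 7 × 1/1 = 7.000 mol
mass = 7.000 × 56.08 = 392.56 g

392.56 g


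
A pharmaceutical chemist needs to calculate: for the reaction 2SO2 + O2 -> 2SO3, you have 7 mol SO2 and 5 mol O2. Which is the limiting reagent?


Mole ratio available / coefficient:
  SO2: 7/2 = 3.500
  O2: 5/1 = 5.000
Smaller ratio is limiting.

SO2


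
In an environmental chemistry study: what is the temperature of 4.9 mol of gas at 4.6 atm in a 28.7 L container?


PV = nRT  (R = 0.08206 L·atm/(mol·K))
T = PV/(nR) = 4.6×28.7/(4.9×0.08206)
= 132.02/0.402094
= 328.33 K

328.33 K


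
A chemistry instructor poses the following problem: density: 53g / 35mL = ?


ρ = mass/volume
= 53/35
= 1.514 g/mL

1.514 g/mL


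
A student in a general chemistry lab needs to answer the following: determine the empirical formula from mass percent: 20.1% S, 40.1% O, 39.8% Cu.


Assume 100 g sample. Moles of each element:
  S: 20.1/32.07 = 0.627 mol
  O: 40.1/16.0 = 2.506 mol
  Cu: 39.8/63.55 = 0.626 mol
Divide by smallest (0.626):
  S: 0.627/0.626 = 1.0
  O: 2.506/0.626 = 4.0
  Cu: 0.626/0.626 = 1.0
Empirical formula: CuSO4

CuSO4


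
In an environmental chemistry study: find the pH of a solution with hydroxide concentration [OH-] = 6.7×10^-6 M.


pOH = -log10([OH-]) = -log10(6.7×10^-6)
= 6 - log10(6.7) = 5.17
pH = 14 - pOH = 14 - 5.17 = 8.83

8.83


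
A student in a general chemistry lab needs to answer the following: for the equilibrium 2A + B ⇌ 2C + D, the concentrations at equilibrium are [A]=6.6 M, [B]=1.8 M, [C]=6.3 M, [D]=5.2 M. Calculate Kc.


Kc = [C]^2[D]/([A]^2[B])
= (6.3^2 × 5.2^1)/(6.6^2 × 1.8^1)
= 206.388/78.408
= 2.632

2.632


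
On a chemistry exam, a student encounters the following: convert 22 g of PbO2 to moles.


M(PbO2) = 239.2 g/mol
n = mass/M = 22/239.2 = 0.092 mol

0.092 mol


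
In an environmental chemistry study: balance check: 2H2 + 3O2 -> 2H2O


Equation: 2H2 + 3O2 -> 2H2O
Check atoms: H: 4=4, O: 6≠2
Not balanced

No, not balanced


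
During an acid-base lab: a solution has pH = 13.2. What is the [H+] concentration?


[H+] = 10^(-pH) = 10^(-13.2)
= 6.31×10^-14 M

6.31×10^-14 M


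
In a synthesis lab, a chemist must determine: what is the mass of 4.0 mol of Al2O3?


M(Al2O3) = 101.96 g/mol
mass = n × M = 4.0 × 101.96 = 407.84 g

407.84 g


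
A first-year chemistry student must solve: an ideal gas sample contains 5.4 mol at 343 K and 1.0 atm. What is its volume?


PV = nRT  (R = 0.08206 L·atm/(mol·K))
V = nRT/P = 5.4×0.08206×343/1.0
= 151.992 L

151.992 L


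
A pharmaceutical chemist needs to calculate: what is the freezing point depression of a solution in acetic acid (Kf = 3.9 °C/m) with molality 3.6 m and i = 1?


ΔTf = Kf × m × i
= 3.9 × 3.6 × 1
= 14.04 °C

14.04 °C


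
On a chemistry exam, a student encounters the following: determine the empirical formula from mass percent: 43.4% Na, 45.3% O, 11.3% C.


Assume 100 g sample. Moles of each element:
  Na: 43.4/22.99 = 1.888 mol
  O: 45.3/16.0 = 2.831 mol
  C: 11.3/12.01 = 0.941 mol
Divide by smallest (0.941):
  Na: 1.888/0.941 = 2.01
  O: 2.831/0.941 = 3.01
  C: 0.941/0.941 = 1.0
Empirical formula: Na2CO3

Na2CO3


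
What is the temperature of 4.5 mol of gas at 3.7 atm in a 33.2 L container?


PV = nRT  (R = 0.08206 L·atm/(mol·K))
T = PV/(nR) = 3.7×33.2/(4.5×0.08206)
= 122.84/0.369270
= 332.66 K

332.66 K


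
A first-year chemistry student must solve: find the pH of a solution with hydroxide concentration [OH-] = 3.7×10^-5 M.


pOH = -log10([OH-]) = -log10(3.7×10^-5)
= 5 - log10(3.7) = 4.43
pH = 14 - pOH = 14 - 4.43 = 9.57

9.57


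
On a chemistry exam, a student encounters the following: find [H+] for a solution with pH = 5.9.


[H+] = 10^(-pH) = 10^(-5.9)
= 1.26×10^-6 M

1.26×10^-6 M


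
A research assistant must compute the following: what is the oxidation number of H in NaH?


H with a metal (hydride): -1
Oxidation number: -1

-1


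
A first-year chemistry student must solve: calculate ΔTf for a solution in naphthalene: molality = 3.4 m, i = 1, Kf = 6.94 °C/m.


ΔTf = Kf × m × i
= 6.94 × 3.4 × 1
= 23.596 °C

23.596 °C


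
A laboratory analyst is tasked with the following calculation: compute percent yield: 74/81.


% yield = actual/theoretical × 100
= 74/81 × 100
= 91.36%

91.36%


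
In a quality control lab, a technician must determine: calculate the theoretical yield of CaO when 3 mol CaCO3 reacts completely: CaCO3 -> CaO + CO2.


Mole ratio CaO:CaCO3 = 1:1
n(CaO) = 3 × 1/1 = 3.000 mol
mass = 3.000 × 56.08 = 168.24 g

168.24 g


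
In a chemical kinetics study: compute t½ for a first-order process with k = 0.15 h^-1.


t½ = ln2/k = 0.693147/(0.15 h^-1)
= 4.621 h

4.621 h


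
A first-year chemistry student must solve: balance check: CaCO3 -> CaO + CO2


Equation: CaCO3 -> CaO + CO2
Check atoms: C: 1=1, Ca: 1=1, O: 3=3
Balanced

Yes, balanced


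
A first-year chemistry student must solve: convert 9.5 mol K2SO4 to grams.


M(K2SO4) = 174.27 g/mol
mass = n × M = 9.5 × 174.27 = 1655.57 g

1655.57 g


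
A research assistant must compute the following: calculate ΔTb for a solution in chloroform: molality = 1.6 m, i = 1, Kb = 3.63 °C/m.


ΔTb = Kb × m × i
= 3.63 × 1.6 × 1
= 5.808 °C

5.808 °C


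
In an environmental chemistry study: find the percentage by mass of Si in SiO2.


M(SiO2) = 1×28.09 + 2×16.0 = 60.09 g/mol
Mass of Si = 1 × 28.09 = 28.09 g/mol
% Si = 28.09/60.09 × 100 = 46.75%

46.75%


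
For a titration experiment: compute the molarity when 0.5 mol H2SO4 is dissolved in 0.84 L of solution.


M = n/V = 0.5/0.84 = 0.595 mol/L

0.595 M


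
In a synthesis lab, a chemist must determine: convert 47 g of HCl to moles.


M(HCl) = 36.46 g/mol
n = mass/M = 47/36.46 = 1.2891 mol

1.2891 mol


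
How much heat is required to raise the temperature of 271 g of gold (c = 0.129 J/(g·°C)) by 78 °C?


q = mcΔT = 271 × 0.129 × 78
= 2726.80 J

2726.80 J


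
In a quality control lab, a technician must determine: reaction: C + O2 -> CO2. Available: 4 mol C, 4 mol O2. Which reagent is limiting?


Mole ratio available / coefficient:
  C: 4/1 = 4.000
  O2: 4/1 = 4.000
Smaller ratio is limiting.

neither (stoichiometric); C and O2 are fully consumed


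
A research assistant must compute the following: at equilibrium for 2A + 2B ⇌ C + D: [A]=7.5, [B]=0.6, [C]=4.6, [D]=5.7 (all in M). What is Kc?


Kc = [C][D]/([A]^2[B]^2)
= (4.6^1 × 5.7^1)/(7.5^2 × 0.6^2)
= 26.22/20.25
= 1.295

1.295


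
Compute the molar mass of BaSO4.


M(BaSO4) = 1×137.33 + 1×32.07 + 4×16.0
= 137.33 + 32.07 + 64.0
= 233.4 g/mol

233.4 g/mol


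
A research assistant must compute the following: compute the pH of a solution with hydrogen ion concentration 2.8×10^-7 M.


pH = -log10([H+]) = -log10(2.8×10^-7)
= 7 - log10(2.8)
= 7 - 0.45
= 6.55

6.55


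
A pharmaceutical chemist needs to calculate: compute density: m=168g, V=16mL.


ρ = mass/volume
= 168/16
= 10.5 g/mL

10.5 g/mL


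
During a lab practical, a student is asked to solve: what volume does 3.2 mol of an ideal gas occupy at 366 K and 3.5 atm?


PV = nRT  (R = 0.08206 L·atm/(mol·K))
V = nRT/P = 3.2×0.08206×366/3.5
= 27.46 L

27.46 L


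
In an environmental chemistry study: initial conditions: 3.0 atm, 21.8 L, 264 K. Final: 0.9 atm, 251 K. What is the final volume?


P1V1/T1 = P2V2/T2
V2 = P1V1T2/(T1P2)
= 3.0×21.8×251/(264×0.9)
= 69.088 L

69.088 L


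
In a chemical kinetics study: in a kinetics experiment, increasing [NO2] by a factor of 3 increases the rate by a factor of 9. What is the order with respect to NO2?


rate ∝ [NO2]^n
3^n = 9 → n = 2
Order in NO2: 2

2


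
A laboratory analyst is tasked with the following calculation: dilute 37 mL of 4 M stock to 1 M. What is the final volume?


C1V1 = C2V2
4 × 37 = 1 × V2
V2 = 148/1 = 148.0 mL

148.0 mL


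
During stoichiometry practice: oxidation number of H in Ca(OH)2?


H is +1 with nonmetals
Oxidation number: +1

+1


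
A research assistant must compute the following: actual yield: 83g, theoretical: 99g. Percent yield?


% yield = actual/theoretical × 100
= 83/99 × 100
= 83.84%

83.84%


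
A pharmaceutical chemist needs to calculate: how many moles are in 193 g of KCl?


M(KCl) = 74.55 g/mol
n = mass/M = 193/74.55 = 2.5889 mol

2.5889 mol


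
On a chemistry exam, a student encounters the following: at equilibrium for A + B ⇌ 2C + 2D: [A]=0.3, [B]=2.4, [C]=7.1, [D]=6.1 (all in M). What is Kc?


Kc = [C]^2[D]^2/([A][B])
= (7.1^2 × 6.1^2)/(0.3^1 × 2.4^1)
= 1875.7561/0.72
= 2605

2605


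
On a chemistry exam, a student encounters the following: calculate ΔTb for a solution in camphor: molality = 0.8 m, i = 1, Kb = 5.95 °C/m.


ΔTb = Kb × m × i
= 5.95 × 0.8 × 1
= 4.76 °C

4.76 °C


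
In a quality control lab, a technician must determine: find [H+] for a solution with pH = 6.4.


[H+] = 10^(-pH) = 10^(-6.4)
= 3.98×10^-7 M

3.98×10^-7 M


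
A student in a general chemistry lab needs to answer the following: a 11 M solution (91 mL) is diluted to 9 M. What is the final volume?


C1V1 = C2V2
11 × 91 = 9 × V2
V2 = 1001/9 = 111.22 mL

111.22 mL


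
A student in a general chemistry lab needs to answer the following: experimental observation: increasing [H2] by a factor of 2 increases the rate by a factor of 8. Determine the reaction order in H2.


rate ∝ [H2]^n
2^n = 8 → n = 3
Order in H2: 3

3


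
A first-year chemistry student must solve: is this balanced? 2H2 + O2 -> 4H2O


Equation: 2H2 + O2 -> 4H2O
Check atoms: H: 4≠8, O: 2≠4
Not balanced

No, not balanced


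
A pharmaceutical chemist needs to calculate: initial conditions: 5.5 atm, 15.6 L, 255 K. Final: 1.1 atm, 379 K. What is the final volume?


P1V1/T1 = P2V2/T2
V2 = P1V1T2/(T1P2)
= 5.5×15.6×379/(255×1.1)
= 115.929 L

115.929 L


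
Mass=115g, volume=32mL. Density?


ρ = mass/volume
= 115/32
= 3.594 g/mL

3.594 g/mL


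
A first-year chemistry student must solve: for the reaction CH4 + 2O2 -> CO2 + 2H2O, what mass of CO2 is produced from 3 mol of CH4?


Mole ratio CO2:CH4 = 1:1
n(CO2) = 3 × 1/1 = 3.000 mol
mass = 3.000 × 44.01 = 132.03 g

132.03 g


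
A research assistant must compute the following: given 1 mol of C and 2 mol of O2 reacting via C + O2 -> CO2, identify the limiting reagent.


Mole ratio available / coefficient:
  C: 1/1 = 1.000
  O2: 2/1 = 2.000
Smaller ratio is limiting.

C


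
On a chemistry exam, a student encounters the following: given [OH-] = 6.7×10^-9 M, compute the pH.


pOH = -log10([OH-]) = -log10(6.7×10^-9)
= 9 - log10(6.7) = 8.17
pH = 14 - pOH = 14 - 8.17 = 5.83

5.83


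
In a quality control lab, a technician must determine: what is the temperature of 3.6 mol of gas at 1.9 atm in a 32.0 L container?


PV = nRT  (R = 0.08206 L·atm/(mol·K))
T = PV/(nR) = 1.9×32.0/(3.6×0.08206)
= 60.80/0.295416
= 205.81 K

205.81 K


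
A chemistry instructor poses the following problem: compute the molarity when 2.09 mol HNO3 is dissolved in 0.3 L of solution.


M = n/V = 2.09/0.3 = 6.967 mol/L

6.967 M


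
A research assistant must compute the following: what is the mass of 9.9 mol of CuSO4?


M(CuSO4) = 159.62 g/mol
mass = n × M = 9.9 × 159.62 = 1580.24 g

1580.24 g


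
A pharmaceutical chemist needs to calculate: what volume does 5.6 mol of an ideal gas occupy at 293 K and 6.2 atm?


PV = nRT  (R = 0.08206 L·atm/(mol·K))
V = nRT/P = 5.6×0.08206×293/6.2
= 21.717 L

21.717 L


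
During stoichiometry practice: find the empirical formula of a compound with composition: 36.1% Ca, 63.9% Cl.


Assume 100 g sample. Moles of each element:
  Ca: 36.1/40.08 = 0.901 mol
  Cl: 63.9/35.45 = 1.803 mol
Divide by smallest (0.901):
  Ca: 0.901/0.901 = 1.0
  Cl: 1.803/0.901 = 2.0
Empirical formula: CaCl2

CaCl2


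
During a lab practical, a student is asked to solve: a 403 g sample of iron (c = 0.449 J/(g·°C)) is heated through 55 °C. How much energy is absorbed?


q = mcΔT = 403 × 0.449 × 55
= 9952.09 J

9952.09 J


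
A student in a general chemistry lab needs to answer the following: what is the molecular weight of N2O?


M(N2O) = 2×14.01 + 1×16.0
= 28.02 + 16.0
= 44.02 g/mol

44.02 g/mol


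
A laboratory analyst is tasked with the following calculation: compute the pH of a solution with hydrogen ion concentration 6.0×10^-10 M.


pH = -log10([H+]) = -log10(6.0×10^-10)
= 10 - log10(6.0)
= 10 - 0.78
= 9.22

9.22


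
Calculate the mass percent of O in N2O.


M(N2O) = 2×14.01 + 1×16.0 = 44.02 g/mol
Mass of O = 1 × 16.0 = 16.00 g/mol
% O = 16.00/44.02 × 100 = 36.35%

36.35%


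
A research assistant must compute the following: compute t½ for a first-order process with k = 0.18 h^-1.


t½ = ln2/k = 0.693147/(0.18 h^-1)
= 3.851 h

3.851 h


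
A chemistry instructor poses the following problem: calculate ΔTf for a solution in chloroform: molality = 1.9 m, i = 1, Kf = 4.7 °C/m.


ΔTf = Kf × m × i
= 4.7 × 1.9 × 1
= 8.93 °C

8.93 °C


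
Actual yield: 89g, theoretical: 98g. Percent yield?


% yield = actual/theoretical × 100
= 89/98 × 100
= 90.82%

90.82%


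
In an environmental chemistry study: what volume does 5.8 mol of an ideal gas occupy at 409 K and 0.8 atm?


PV = nRT  (R = 0.08206 L·atm/(mol·K))
V = nRT/P = 5.8×0.08206×409/0.8
= 243.328 L

243.328 L


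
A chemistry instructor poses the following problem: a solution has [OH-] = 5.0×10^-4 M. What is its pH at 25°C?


pOH = -log10([OH-]) = -log10(5.0×10^-4)
= 4 - log10(5.0) = 3.3
pH = 14 - pOH = 14 - 3.3 = 10.7

10.7


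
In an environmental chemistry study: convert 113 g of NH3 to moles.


M(NH3) = 17.03 g/mol
n = mass/M = 113/17.03 = 6.6353 mol

6.6353 mol


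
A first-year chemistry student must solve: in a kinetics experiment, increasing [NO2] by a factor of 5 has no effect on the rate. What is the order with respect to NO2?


rate ∝ [NO2]^n
rate ∝ [NO2]^0
Order in NO2: 0

0


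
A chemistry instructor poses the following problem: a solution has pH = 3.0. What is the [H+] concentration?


[H+] = 10^(-pH) = 10^(-3.0)
= 1.0×10^-3 M

1.0×10^-3 M


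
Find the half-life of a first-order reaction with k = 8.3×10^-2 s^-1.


t½ = ln2/k = 0.693147/(8.3×10^-2 s^-1)
= 8.351 s

8.351 s


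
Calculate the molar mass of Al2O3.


M(Al2O3) = 2×26.98 + 3×16.0
= 53.96 + 48.0
= 101.96 g/mol

101.96 g/mol


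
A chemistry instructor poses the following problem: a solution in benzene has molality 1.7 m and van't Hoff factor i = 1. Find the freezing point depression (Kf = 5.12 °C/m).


ΔTf = Kf × m × i
= 5.12 × 1.7 × 1
= 8.704 °C

8.704 °C


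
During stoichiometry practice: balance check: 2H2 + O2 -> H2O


Equation: 2H2 + O2 -> H2O
Check atoms: H: 4≠2, O: 2≠1
Not balanced

No, not balanced


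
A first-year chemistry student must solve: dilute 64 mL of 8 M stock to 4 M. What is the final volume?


C1V1 = C2V2
8 × 64 = 4 × V2
V2 = 512/4 = 128.0 mL

128.0 mL


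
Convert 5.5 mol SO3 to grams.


M(SO3) = 80.07 g/mol
mass = n × M = 5.5 × 80.07 = 440.39 g

440.39 g


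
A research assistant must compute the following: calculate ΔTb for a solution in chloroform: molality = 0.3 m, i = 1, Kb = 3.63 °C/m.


ΔTb = Kb × m × i
= 3.63 × 0.3 × 1
= 1.089 °C

1.089 °C


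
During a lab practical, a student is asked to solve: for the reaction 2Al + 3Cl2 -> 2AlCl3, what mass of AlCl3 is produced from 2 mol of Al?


Mole ratio AlCl3:Al = 2:2
n(AlCl3) = 2 × 2/2 = 2.000 mol
mass = 2.000 × 133.33 = 266.66 g

266.66 g


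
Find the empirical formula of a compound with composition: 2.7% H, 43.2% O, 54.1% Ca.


Assume 100 g sample. Moles of each element:
  H: 2.7/1.008 = 2.679 mol
  O: 43.2/16.0 = 2.7 mol
  Ca: 54.1/40.08 = 1.35 mol
Divide by smallest (1.35):
  H: 2.679/1.35 = 1.98
  O: 2.7/1.35 = 2.0
  Ca: 1.35/1.35 = 1.0
Empirical formula: CaO2H2

CaO2H2


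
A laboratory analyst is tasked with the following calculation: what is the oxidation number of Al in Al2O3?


Al is +3
Oxidation number: +3

+3


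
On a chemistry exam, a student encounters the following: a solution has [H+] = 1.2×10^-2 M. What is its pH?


pH = -log10([H+]) = -log10(1.2×10^-2)
= 2 - log10(1.2)
= 2 - 0.08
= 1.92

1.92


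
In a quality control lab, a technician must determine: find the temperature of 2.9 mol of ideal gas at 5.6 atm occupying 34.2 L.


PV = nRT  (R = 0.08206 L·atm/(mol·K))
T = PV/(nR) = 5.6×34.2/(2.9×0.08206)
= 191.52/0.237974
= 804.79 K

804.79 K


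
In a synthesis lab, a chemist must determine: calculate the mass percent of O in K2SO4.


M(K2SO4) = 2×39.1 + 1×32.07 + 4×16.0 = 174.27 g/mol
Mass of O = 4 × 16.0 = 64.00 g/mol
% O = 64.00/174.27 × 100 = 36.72%

36.72%


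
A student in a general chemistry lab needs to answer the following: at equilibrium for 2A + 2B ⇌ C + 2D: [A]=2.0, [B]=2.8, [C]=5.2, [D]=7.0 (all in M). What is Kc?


Kc = [C][D]^2/([A]^2[B]^2)
= (5.2^1 × 7.0^2)/(2.0^2 × 2.8^2)
= 254.8/31.36
= 8.125

8.125


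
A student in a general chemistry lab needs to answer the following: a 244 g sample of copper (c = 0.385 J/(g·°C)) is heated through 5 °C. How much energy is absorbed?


q = mcΔT = 244 × 0.385 × 5
= 469.70 J

469.70 J


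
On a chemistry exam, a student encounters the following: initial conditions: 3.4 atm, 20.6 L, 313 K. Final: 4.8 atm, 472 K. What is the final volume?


P1V1/T1 = P2V2/T2
V2 = P1V1T2/(T1P2)
= 3.4×20.6×472/(313×4.8)
= 22.004 L

22.004 L


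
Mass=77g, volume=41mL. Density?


ρ = mass/volume
= 77/41
= 1.878 g/mL

1.878 g/mL


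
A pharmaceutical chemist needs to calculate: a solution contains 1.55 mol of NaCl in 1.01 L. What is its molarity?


M = n/V = 1.55/1.01 = 1.535 mol/L

1.535 M


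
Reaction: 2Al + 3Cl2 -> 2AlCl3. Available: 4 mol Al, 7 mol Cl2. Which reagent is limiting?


Mole ratio available / coefficient:
  Al: 4/2 = 2.000
  Cl2: 7/3 = 2.333
Smaller ratio is limiting.

Al


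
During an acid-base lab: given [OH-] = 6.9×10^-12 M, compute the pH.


pOH = -log10([OH-]) = -log10(6.9×10^-12)
= 12 - log10(6.9) = 11.16
pH = 14 - pOH = 14 - 11.16 = 2.84

2.84


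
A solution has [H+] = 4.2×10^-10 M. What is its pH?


pH = -log10([H+]) = -log10(4.2×10^-10)
= 10 - log10(4.2)
= 10 - 0.62
= 9.38

9.38


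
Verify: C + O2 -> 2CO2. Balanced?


Equation: C + O2 -> 2CO2
Check atoms: C: 1≠2, O: 2≠4
Not balanced

No, not balanced


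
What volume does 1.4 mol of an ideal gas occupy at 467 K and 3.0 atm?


PV = nRT  (R = 0.08206 L·atm/(mol·K))
V = nRT/P = 1.4×0.08206×467/3.0
= 17.884 L

17.884 L


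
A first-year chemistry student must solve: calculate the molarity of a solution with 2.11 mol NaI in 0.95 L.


M = n/V = 2.11/0.95 = 2.221 mol/L

2.221 M


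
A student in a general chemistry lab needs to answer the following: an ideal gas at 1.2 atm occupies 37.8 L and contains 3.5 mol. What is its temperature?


PV = nRT  (R = 0.08206 L·atm/(mol·K))
T = PV/(nR) = 1.2×37.8/(3.5×0.08206)
= 45.36/0.287210
= 157.93 K

157.93 K


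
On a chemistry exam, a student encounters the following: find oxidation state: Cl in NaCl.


halide: -1
Oxidation number: -1

-1


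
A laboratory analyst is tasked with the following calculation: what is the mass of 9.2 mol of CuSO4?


M(CuSO4) = 159.62 g/mol
mass = n × M = 9.2 × 159.62 = 1468.50 g

1468.50 g


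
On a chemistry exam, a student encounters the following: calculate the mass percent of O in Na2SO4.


M(Na2SO4) = 2×22.99 + 1×32.07 + 4×16.0 = 142.05 g/mol
Mass of O = 4 × 16.0 = 64.00 g/mol
% O = 64.00/142.05 × 100 = 45.05%

45.05%


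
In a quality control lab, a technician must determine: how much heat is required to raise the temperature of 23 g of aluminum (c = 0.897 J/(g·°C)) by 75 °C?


q = mcΔT = 23 × 0.897 × 75
= 1547.33 J

1547.33 J


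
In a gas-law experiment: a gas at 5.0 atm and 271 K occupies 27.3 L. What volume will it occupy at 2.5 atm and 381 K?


P1V1/T1 = P2V2/T2
V2 = P1V1T2/(T1P2)
= 5.0×27.3×381/(271×2.5)
= 76.762 L

76.762 L


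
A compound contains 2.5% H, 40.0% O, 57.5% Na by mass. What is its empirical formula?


Assume 100 g sample. Moles of each element:
  H: 2.5/1.008 = 2.48 mol
  O: 40.0/16.0 = 2.5 mol
  Na: 57.5/22.99 = 2.501 mol
Divide by smallest (2.48):
  H: 2.48/2.48 = 1.0
  O: 2.5/2.48 = 1.01
  Na: 2.501/2.48 = 1.01
Empirical formula: NaOH

NaOH


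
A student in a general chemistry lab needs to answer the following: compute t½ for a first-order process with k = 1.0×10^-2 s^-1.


t½ = ln2/k = 0.693147/(1.0×10^-2 s^-1)
= 69.31 s

69.31 s


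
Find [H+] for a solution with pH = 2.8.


[H+] = 10^(-pH) = 10^(-2.8)
= 1.58×10^-3 M

1.58×10^-3 M


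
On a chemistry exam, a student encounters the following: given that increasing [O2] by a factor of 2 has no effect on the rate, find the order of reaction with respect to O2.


rate ∝ [O2]^n
rate ∝ [O2]^0
Order in O2: 0

0


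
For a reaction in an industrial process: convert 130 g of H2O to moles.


M(H2O) = 18.02 g/mol
n = mass/M = 130/18.02 = 7.2142 mol

7.2142 mol


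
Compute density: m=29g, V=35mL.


ρ = mass/volume
= 29/35
= 0.829 g/mL

0.829 g/mL


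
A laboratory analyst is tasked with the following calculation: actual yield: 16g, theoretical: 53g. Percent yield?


% yield = actual/theoretical × 100
= 16/53 × 100
= 30.19%

30.19%


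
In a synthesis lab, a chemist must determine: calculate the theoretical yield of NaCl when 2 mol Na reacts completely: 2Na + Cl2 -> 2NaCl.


Mole ratio NaCl:Na = 2:2
n(NaCl) = 2 × 2/2 = 2.000 mol
mass = 2.000 × 58.44 = 116.88 g

116.88 g


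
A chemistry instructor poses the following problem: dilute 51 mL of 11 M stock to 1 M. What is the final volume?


C1V1 = C2V2
11 × 51 = 1 × V2
V2 = 561/1 = 561.0 mL

561.0 mL


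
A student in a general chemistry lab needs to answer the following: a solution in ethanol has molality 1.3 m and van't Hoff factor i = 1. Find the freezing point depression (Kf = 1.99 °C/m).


ΔTf = Kf × m × i
= 1.99 × 1.3 × 1
= 2.587 °C

2.587 °C


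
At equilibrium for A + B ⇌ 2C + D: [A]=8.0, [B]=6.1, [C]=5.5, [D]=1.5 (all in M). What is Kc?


Kc = [C]^2[D]/([A][B])
= (5.5^2 × 1.5^1)/(8.0^1 × 6.1^1)
= 45.375/48.8
= 0.9298

0.9298


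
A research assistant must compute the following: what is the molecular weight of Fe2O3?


M(Fe2O3) = 2×55.85 + 3×16.0
= 111.7 + 48.0
= 159.7 g/mol

159.7 g/mol


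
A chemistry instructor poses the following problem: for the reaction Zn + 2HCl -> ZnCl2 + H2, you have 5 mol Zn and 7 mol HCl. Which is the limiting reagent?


Mole ratio available / coefficient:
  Zn: 5/1 = 5.000
  HCl: 7/2 = 3.500
Smaller ratio is limiting.

HCl


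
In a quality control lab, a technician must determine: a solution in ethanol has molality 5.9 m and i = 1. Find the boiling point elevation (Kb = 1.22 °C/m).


ΔTb = Kb × m × i
= 1.22 × 5.9 × 1
= 7.198 °C

7.198 °C


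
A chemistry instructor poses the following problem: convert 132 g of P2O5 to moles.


M(P2O5) = 141.94 g/mol
n = mass/M = 132/141.94 = 0.93 mol

0.93 mol


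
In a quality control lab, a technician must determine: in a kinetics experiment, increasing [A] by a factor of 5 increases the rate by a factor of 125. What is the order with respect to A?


rate ∝ [A]^n
5^n = 125 → n = 3
Order in A: 3

3


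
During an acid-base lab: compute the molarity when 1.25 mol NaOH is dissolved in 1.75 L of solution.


M = n/V = 1.25/1.75 = 0.714 mol/L

0.714 M


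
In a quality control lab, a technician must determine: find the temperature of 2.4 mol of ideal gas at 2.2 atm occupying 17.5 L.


PV = nRT  (R = 0.08206 L·atm/(mol·K))
T = PV/(nR) = 2.2×17.5/(2.4×0.08206)
= 38.50/0.196944
= 195.49 K

195.49 K


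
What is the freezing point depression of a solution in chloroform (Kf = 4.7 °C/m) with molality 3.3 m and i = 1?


ΔTf = Kf × m × i
= 4.7 × 3.3 × 1
= 15.51 °C

15.51 °C


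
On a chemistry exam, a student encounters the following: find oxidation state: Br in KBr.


halide: -1
Oxidation number: -1

-1


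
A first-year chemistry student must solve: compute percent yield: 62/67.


% yield = actual/theoretical × 100
= 62/67 × 100
= 92.54%

92.54%


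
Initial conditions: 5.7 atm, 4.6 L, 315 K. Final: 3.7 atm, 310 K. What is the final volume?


P1V1/T1 = P2V2/T2
V2 = P1V1T2/(T1P2)
= 5.7×4.6×310/(315×3.7)
= 6.974 L

6.974 L


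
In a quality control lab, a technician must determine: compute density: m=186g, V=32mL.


ρ = mass/volume
= 186/32
= 5.812 g/mL

5.812 g/mL


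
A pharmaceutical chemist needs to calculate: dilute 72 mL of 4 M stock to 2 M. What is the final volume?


C1V1 = C2V2
4 × 72 = 2 × V2
V2 = 288/2 = 144.0 mL

144.0 mL


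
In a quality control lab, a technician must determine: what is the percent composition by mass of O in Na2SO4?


M(Na2SO4) = 2×22.99 + 1×32.07 + 4×16.0 = 142.05 g/mol
Mass of O = 4 × 16.0 = 64.00 g/mol
% O = 64.00/142.05 × 100 = 45.05%

45.05%


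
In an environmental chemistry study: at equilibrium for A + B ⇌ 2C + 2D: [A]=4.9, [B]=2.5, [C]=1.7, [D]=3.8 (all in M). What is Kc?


Kc = [C]^2[D]^2/([A][B])
= (1.7^2 × 3.8^2)/(4.9^1 × 2.5^1)
= 41.7316/12.25
= 3.407

3.407


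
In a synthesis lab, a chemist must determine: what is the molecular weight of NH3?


M(NH3) = 1×14.01 + 3×1.008
= 14.01 + 3.02
= 17.03 g/mol

17.03 g/mol


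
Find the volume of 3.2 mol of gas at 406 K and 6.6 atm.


PV = nRT  (R = 0.08206 L·atm/(mol·K))
V = nRT/P = 3.2×0.08206×406/6.6
= 16.153 L

16.153 L


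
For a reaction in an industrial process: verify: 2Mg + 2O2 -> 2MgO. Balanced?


Equation: 2Mg + 2O2 -> 2MgO
Check atoms: Mg: 2=2, O: 4≠2
Not balanced

No, not balanced


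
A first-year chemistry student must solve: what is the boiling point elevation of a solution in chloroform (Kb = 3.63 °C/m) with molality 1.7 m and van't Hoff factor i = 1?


ΔTb = Kb × m × i
= 3.63 × 1.7 × 1
= 6.171 °C

6.171 °C
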